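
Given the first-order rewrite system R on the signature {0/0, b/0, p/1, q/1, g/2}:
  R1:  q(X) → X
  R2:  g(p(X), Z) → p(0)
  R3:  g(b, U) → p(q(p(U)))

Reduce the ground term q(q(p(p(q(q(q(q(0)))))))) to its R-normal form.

p(p(0))

1. q(q(p(p(q(q(q(q(0))))))))  →  q(p(p(q(q(q(q(0)))))))   [R1 at ε]
2. q(p(p(q(q(q(q(0)))))))  →  p(p(q(q(q(q(0))))))   [R1 at ε]
3. p(p(q(q(q(q(0))))))  →  p(p(q(q(q(0)))))   [R1 at 1.1]
4. p(p(q(q(q(0)))))  →  p(p(q(q(0))))   [R1 at 1.1]
5. p(p(q(q(0))))  →  p(p(q(0)))   [R1 at 1.1]
6. p(p(q(0)))  →  p(p(0))   [R1 at 1.1]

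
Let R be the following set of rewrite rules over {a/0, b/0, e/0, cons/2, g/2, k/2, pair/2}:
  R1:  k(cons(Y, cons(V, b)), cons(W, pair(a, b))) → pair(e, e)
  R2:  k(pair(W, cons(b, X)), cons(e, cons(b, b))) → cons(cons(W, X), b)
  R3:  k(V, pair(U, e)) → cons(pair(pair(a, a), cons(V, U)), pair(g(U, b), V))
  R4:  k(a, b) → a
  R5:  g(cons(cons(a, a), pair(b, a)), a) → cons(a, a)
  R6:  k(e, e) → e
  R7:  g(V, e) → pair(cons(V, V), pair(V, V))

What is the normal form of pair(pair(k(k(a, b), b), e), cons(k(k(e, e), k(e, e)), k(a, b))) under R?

pair(pair(a, e), cons(e, a))

1. pair(pair(k(k(a, b), b), e), cons(k(k(e, e), k(e, e)), k(a, b)))  →  pair(pair(k(a, b), e), cons(k(k(e, e), k(e, e)), k(a, b)))   [R4 at 1.1.1]
2. pair(pair(k(a, b), e), cons(k(k(e, e), k(e, e)), k(a, b)))  →  pair(pair(a, e), cons(k(k(e, e), k(e, e)), k(a, b)))   [R4 at 1.1]
3. pair(pair(a, e), cons(k(k(e, e), k(e, e)), k(a, b)))  →  pair(pair(a, e), cons(k(e, k(e, e)), k(a, b)))   [R6 at 2.1.1]
4. pair(pair(a, e), cons(k(e, k(e, e)), k(a, b)))  →  pair(pair(a, e), cons(k(e, e), k(a, b)))   [R6 at 2.1.2]
5. pair(pair(a, e), cons(k(e, e), k(a, b)))  →  pair(pair(a, e), cons(e, k(a, b)))   [R6 at 2.1]
6. pair(pair(a, e), cons(e, k(a, b)))  →  pair(pair(a, e), cons(e, a))   [R4 at 2.2]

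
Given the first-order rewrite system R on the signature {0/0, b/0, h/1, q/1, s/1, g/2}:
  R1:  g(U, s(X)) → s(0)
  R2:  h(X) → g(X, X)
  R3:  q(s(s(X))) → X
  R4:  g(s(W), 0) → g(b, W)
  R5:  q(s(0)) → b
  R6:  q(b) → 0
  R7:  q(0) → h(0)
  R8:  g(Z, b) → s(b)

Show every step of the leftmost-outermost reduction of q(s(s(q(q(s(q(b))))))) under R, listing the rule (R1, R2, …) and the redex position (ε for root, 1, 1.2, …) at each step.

0

1. q(s(s(q(q(s(q(b)))))))  →  q(q(s(q(b))))   [R3 at ε]
2. q(q(s(q(b))))  →  q(q(s(0)))   [R6 at 1.1.1]
3. q(q(s(0)))  →  q(b)   [R5 at 1]
4. q(b)  →  0   [R6 at ε]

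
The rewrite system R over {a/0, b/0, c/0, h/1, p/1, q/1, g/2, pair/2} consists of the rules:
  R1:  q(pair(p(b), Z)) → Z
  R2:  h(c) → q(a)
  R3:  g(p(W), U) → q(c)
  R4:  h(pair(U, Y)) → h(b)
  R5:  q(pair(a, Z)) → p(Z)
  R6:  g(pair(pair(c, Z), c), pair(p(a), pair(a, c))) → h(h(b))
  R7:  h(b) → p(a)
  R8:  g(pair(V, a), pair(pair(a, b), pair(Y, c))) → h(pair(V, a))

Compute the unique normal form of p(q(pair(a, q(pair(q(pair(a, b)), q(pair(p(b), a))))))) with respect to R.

p(p(a))

1. p(q(pair(a, q(pair(q(pair(a, b)), q(pair(p(b), a)))))))  →  p(p(q(pair(q(pair(a, b)), q(pair(p(b), a))))))   [R5 at 1]
2. p(p(q(pair(q(pair(a, b)), q(pair(p(b), a))))))  →  p(p(q(pair(p(b), q(pair(p(b), a))))))   [R5 at 1.1.1.1]
3. p(p(q(pair(p(b), q(pair(p(b), a))))))  →  p(p(q(pair(p(b), a))))   [R1 at 1.1]
4. p(p(q(pair(p(b), a))))  →  p(p(a))   [R1 at 1.1]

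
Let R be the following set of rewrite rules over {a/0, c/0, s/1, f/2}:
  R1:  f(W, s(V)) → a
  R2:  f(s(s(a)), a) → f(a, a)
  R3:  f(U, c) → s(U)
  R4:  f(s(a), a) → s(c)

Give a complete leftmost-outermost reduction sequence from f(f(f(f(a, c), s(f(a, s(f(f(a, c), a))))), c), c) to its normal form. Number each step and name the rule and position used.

s(s(a))

1. f(f(f(f(a, c), s(f(a, s(f(f(a, c), a))))), c), c)  →  s(f(f(f(a, c), s(f(a, s(f(f(a, c), a))))), c))   [R3 at ε]
2. s(f(f(f(a, c), s(f(a, s(f(f(a, c), a))))), c))  →  s(s(f(f(a, c), s(f(a, s(f(f(a, c), a)))))))   [R3 at 1]
3. s(s(f(f(a, c), s(f(a, s(f(f(a, c), a)))))))  →  s(s(a))   [R1 at 1.1]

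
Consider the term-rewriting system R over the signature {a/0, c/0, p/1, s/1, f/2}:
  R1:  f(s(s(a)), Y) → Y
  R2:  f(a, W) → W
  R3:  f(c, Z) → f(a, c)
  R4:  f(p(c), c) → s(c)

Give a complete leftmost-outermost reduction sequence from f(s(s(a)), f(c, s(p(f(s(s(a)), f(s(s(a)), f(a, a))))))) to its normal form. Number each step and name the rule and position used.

c

1. f(s(s(a)), f(c, s(p(f(s(s(a)), f(s(s(a)), f(a, a)))))))  →  f(c, s(p(f(s(s(a)), f(s(s(a)), f(a, a))))))   [R1 at ε]
2. f(c, s(p(f(s(s(a)), f(s(s(a)), f(a, a))))))  →  f(a, c)   [R3 at ε]
3. f(a, c)  →  c   [R2 at ε]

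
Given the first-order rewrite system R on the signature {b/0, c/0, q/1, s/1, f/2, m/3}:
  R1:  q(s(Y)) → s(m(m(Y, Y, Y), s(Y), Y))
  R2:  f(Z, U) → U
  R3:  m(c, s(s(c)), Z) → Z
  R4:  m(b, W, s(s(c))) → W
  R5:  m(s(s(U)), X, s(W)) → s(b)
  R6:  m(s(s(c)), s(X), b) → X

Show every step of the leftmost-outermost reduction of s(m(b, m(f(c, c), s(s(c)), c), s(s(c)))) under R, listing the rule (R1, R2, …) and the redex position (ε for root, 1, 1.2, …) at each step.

s(c)

1. s(m(b, m(f(c, c), s(s(c)), c), s(s(c))))  →  s(m(f(c, c), s(s(c)), c))   [R4 at 1]
2. s(m(f(c, c), s(s(c)), c))  →  s(m(c, s(s(c)), c))   [R2 at 1.1]
3. s(m(c, s(s(c)), c))  →  s(c)   [R3 at 1]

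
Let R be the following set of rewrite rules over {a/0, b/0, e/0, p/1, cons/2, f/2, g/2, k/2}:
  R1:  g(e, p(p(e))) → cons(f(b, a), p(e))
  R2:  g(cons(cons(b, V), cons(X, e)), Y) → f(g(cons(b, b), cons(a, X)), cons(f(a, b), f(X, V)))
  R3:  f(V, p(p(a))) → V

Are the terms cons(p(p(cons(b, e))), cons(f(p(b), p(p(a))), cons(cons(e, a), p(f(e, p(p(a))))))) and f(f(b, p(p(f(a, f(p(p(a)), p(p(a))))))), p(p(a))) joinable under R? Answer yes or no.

no — NF(t₁) = cons(p(p(cons(b, e))), cons(p(b), cons(cons(e, a), p(e)))), NF(t₂) = b

Reduce t₁ = cons(p(p(cons(b, e))), cons(f(p(b), p(p(a))), cons(cons(e, a), p(f(e, p(p(a))))))):
1. cons(p(p(cons(b, e))), cons(f(p(b), p(p(a))), cons(cons(e, a), p(f(e, p(p(a)))))))  →  cons(p(p(cons(b, e))), cons(p(b), cons(cons(e, a), p(f(e, p(p(a)))))))   [R3 at 2.1]
2. cons(p(p(cons(b, e))), cons(p(b), cons(cons(e, a), p(f(e, p(p(a)))))))  →  cons(p(p(cons(b, e))), cons(p(b), cons(cons(e, a), p(e))))   [R3 at 2.2.2.1]

Reduce t₂ = f(f(b, p(p(f(a, f(p(p(a)), p(p(a))))))), p(p(a))):
1. f(f(b, p(p(f(a, f(p(p(a)), p(p(a))))))), p(p(a)))  →  f(b, p(p(f(a, f(p(p(a)), p(p(a)))))))   [R3 at ε]
2. f(b, p(p(f(a, f(p(p(a)), p(p(a)))))))  →  f(b, p(p(f(a, p(p(a))))))   [R3 at 2.1.1.2]
3. f(b, p(p(f(a, p(p(a))))))  →  f(b, p(p(a)))   [R3 at 2.1.1]
4. f(b, p(p(a)))  →  b   [R3 at ε]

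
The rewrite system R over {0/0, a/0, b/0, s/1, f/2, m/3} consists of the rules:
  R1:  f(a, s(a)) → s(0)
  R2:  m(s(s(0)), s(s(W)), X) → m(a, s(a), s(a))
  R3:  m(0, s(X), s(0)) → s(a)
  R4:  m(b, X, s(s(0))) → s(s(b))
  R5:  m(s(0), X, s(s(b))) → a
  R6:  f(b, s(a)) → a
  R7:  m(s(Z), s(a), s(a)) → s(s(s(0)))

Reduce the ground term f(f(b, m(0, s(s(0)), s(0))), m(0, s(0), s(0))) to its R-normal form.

s(0)

1. f(f(b, m(0, s(s(0)), s(0))), m(0, s(0), s(0)))  →  f(f(b, s(a)), m(0, s(0), s(0)))   [R3 at 1.2]
2. f(f(b, s(a)), m(0, s(0), s(0)))  →  f(a, m(0, s(0), s(0)))   [R6 at 1]
3. f(a, m(0, s(0), s(0)))  →  f(a, s(a))   [R3 at 2]
4. f(a, s(a))  →  s(0)   [R1 at ε]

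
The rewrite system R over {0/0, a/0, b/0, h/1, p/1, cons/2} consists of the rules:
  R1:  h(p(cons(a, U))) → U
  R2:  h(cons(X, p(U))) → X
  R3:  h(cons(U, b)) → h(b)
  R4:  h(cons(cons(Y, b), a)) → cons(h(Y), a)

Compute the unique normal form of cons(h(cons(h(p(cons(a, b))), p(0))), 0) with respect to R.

cons(b, 0)

1. cons(h(cons(h(p(cons(a, b))), p(0))), 0)  →  cons(h(p(cons(a, b))), 0)   [R2 at 1]
2. cons(h(p(cons(a, b))), 0)  →  cons(b, 0)   [R1 at 1]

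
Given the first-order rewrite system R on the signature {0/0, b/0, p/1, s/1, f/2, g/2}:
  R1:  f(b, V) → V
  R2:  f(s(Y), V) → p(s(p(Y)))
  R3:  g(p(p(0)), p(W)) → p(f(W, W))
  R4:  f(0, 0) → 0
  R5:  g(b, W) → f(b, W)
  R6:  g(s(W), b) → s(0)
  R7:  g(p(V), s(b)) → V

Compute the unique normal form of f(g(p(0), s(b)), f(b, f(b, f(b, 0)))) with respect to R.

0

1. f(g(p(0), s(b)), f(b, f(b, f(b, 0))))  →  f(0, f(b, f(b, f(b, 0))))   [R7 at 1]
2. f(0, f(b, f(b, f(b, 0))))  →  f(0, f(b, f(b, 0)))   [R1 at 2]
3. f(0, f(b, f(b, 0)))  →  f(0, f(b, 0))   [R1 at 2]
4. f(0, f(b, 0))  →  f(0, 0)   [R1 at 2]
5. f(0, 0)  →  0   [R4 at ε]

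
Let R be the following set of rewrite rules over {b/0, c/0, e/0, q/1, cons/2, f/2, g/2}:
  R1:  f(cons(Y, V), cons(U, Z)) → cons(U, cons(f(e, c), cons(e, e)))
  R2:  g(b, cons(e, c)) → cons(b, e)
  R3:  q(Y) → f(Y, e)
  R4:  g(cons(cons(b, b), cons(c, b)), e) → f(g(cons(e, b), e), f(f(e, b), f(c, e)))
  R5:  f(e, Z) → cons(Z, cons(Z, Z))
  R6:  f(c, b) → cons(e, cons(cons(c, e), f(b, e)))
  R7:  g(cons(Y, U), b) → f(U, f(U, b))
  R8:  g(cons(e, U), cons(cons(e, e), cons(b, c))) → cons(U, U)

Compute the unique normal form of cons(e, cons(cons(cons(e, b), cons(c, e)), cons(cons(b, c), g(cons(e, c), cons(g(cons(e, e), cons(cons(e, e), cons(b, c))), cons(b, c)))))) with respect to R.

1. cons(e, cons(cons(cons(e, b), cons(c, e)), cons(cons(b, c), g(cons(e, c), cons(g(cons(e, e), cons(cons(e, e), cons(b, c))), cons(b, c))))))  →  cons(e, cons(cons(cons(e, b), cons(c, e)), cons(cons(b, c), g(cons(e, c), cons(cons(e, e), cons(b, c))))))   [R8 at 2.2.2.2.1]
2. cons(e, cons(cons(cons(e, b), cons(c, e)), cons(cons(b, c), g(cons(e, c), cons(cons(e, e), cons(b, c))))))  →  cons(e, cons(cons(cons(e, b), cons(c, e)), cons(cons(b, c), cons(c, c))))   [R8 at 2.2.2]

cons(e, cons(cons(cons(e, b), cons(c, e)), cons(cons(b, c), cons(c, c))))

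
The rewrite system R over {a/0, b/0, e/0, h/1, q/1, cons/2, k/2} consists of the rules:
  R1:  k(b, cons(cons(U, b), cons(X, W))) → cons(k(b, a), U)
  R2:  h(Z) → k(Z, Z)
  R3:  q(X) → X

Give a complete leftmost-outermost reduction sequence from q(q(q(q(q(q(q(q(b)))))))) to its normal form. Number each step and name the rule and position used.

1. q(q(q(q(q(q(q(q(b))))))))  →  q(q(q(q(q(q(q(b)))))))   [R3 at ε]
2. q(q(q(q(q(q(q(b)))))))  →  q(q(q(q(q(q(b))))))   [R3 at ε]
3. q(q(q(q(q(q(b))))))  →  q(q(q(q(q(b)))))   [R3 at ε]
4. q(q(q(q(q(b)))))  →  q(q(q(q(b))))   [R3 at ε]
5. q(q(q(q(b))))  →  q(q(q(b)))   [R3 at ε]
6. q(q(q(b)))  →  q(q(b))   [R3 at ε]
7. q(q(b))  →  q(b)   [R3 at ε]
8. q(b)  →  b   [R3 at ε]

b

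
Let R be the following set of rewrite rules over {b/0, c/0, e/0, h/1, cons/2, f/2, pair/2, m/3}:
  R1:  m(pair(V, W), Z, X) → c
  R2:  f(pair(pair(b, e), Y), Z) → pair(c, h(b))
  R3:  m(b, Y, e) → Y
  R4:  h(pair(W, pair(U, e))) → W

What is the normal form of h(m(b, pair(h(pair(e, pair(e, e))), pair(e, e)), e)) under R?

e

1. h(m(b, pair(h(pair(e, pair(e, e))), pair(e, e)), e))  →  h(pair(h(pair(e, pair(e, e))), pair(e, e)))   [R3 at 1]
2. h(pair(h(pair(e, pair(e, e))), pair(e, e)))  →  h(pair(e, pair(e, e)))   [R4 at ε]
3. h(pair(e, pair(e, e)))  →  e   [R4 at ε]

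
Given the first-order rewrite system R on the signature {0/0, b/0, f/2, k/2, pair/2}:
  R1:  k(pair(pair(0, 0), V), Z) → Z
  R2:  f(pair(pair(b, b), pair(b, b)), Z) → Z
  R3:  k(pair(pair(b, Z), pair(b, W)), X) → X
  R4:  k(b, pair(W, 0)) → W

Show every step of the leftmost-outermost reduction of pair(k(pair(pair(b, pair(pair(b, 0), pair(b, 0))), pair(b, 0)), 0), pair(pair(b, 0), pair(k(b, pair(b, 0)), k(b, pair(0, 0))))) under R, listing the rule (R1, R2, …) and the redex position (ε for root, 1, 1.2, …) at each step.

pair(0, pair(pair(b, 0), pair(b, 0)))

1. pair(k(pair(pair(b, pair(pair(b, 0), pair(b, 0))), pair(b, 0)), 0), pair(pair(b, 0), pair(k(b, pair(b, 0)), k(b, pair(0, 0)))))  →  pair(0, pair(pair(b, 0), pair(k(b, pair(b, 0)), k(b, pair(0, 0)))))   [R3 at 1]
2. pair(0, pair(pair(b, 0), pair(k(b, pair(b, 0)), k(b, pair(0, 0)))))  →  pair(0, pair(pair(b, 0), pair(b, k(b, pair(0, 0)))))   [R4 at 2.2.1]
3. pair(0, pair(pair(b, 0), pair(b, k(b, pair(0, 0)))))  →  pair(0, pair(pair(b, 0), pair(b, 0)))   [R4 at 2.2.2]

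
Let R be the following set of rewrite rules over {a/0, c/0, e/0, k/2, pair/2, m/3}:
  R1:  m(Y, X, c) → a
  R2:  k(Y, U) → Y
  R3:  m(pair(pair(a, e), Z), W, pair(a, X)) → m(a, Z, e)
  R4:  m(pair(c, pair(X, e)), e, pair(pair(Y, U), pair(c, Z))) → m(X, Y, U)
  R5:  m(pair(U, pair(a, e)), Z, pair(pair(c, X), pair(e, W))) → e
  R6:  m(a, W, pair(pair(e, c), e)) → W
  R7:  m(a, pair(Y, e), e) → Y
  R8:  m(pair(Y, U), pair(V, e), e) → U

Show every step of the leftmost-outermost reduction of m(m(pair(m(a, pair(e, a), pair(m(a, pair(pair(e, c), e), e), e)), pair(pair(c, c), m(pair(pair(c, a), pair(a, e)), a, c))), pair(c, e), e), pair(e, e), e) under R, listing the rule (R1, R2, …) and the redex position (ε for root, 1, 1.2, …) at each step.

1. m(m(pair(m(a, pair(e, a), pair(m(a, pair(pair(e, c), e), e), e)), pair(pair(c, c), m(pair(pair(c, a), pair(a, e)), a, c))), pair(c, e), e), pair(e, e), e)  →  m(pair(pair(c, c), m(pair(pair(c, a), pair(a, e)), a, c)), pair(e, e), e)   [R8 at 1]
2. m(pair(pair(c, c), m(pair(pair(c, a), pair(a, e)), a, c)), pair(e, e), e)  →  m(pair(pair(c, a), pair(a, e)), a, c)   [R8 at ε]
3. m(pair(pair(c, a), pair(a, e)), a, c)  →  a   [R1 at ε]

a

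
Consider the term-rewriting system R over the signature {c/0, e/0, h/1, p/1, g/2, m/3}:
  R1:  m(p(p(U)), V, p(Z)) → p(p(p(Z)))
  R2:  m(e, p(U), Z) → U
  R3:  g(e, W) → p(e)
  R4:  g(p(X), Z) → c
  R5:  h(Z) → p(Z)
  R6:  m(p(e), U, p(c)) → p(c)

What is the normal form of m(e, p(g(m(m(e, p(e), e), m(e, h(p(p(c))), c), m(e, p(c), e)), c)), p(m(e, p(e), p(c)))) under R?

1. m(e, p(g(m(m(e, p(e), e), m(e, h(p(p(c))), c), m(e, p(c), e)), c)), p(m(e, p(e), p(c))))  →  g(m(m(e, p(e), e), m(e, h(p(p(c))), c), m(e, p(c), e)), c)   [R2 at ε]
2. g(m(m(e, p(e), e), m(e, h(p(p(c))), c), m(e, p(c), e)), c)  →  g(m(e, m(e, h(p(p(c))), c), m(e, p(c), e)), c)   [R2 at 1.1]
3. g(m(e, m(e, h(p(p(c))), c), m(e, p(c), e)), c)  →  g(m(e, m(e, p(p(p(c))), c), m(e, p(c), e)), c)   [R5 at 1.2.2]
4. g(m(e, m(e, p(p(p(c))), c), m(e, p(c), e)), c)  →  g(m(e, p(p(c)), m(e, p(c), e)), c)   [R2 at 1.2]
5. g(m(e, p(p(c)), m(e, p(c), e)), c)  →  g(p(c), c)   [R2 at 1]
6. g(p(c), c)  →  c   [R4 at ε]

c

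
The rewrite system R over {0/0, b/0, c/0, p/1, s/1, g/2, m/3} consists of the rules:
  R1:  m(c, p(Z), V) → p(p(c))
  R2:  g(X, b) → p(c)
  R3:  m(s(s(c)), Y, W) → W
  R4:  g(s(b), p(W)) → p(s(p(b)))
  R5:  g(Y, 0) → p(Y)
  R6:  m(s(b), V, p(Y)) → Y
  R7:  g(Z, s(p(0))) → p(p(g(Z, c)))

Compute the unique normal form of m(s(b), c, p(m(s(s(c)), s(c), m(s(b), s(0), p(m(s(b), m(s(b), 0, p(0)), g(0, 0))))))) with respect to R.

0

1. m(s(b), c, p(m(s(s(c)), s(c), m(s(b), s(0), p(m(s(b), m(s(b), 0, p(0)), g(0, 0)))))))  →  m(s(s(c)), s(c), m(s(b), s(0), p(m(s(b), m(s(b), 0, p(0)), g(0, 0)))))   [R6 at ε]
2. m(s(s(c)), s(c), m(s(b), s(0), p(m(s(b), m(s(b), 0, p(0)), g(0, 0)))))  →  m(s(b), s(0), p(m(s(b), m(s(b), 0, p(0)), g(0, 0))))   [R3 at ε]
3. m(s(b), s(0), p(m(s(b), m(s(b), 0, p(0)), g(0, 0))))  →  m(s(b), m(s(b), 0, p(0)), g(0, 0))   [R6 at ε]
4. m(s(b), m(s(b), 0, p(0)), g(0, 0))  →  m(s(b), 0, g(0, 0))   [R6 at 2]
5. m(s(b), 0, g(0, 0))  →  m(s(b), 0, p(0))   [R5 at 3]
6. m(s(b), 0, p(0))  →  0   [R6 at ε]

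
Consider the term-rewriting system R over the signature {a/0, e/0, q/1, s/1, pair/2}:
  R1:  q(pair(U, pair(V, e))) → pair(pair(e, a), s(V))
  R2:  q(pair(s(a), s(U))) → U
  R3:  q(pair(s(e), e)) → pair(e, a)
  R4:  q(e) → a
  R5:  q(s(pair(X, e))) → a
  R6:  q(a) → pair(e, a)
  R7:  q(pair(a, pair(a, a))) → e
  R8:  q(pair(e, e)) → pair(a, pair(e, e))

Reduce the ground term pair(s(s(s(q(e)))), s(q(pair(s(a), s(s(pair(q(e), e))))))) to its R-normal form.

pair(s(s(s(a))), s(s(pair(a, e))))

1. pair(s(s(s(q(e)))), s(q(pair(s(a), s(s(pair(q(e), e)))))))  →  pair(s(s(s(a))), s(q(pair(s(a), s(s(pair(q(e), e)))))))   [R4 at 1.1.1.1]
2. pair(s(s(s(a))), s(q(pair(s(a), s(s(pair(q(e), e)))))))  →  pair(s(s(s(a))), s(s(pair(q(e), e))))   [R2 at 2.1]
3. pair(s(s(s(a))), s(s(pair(q(e), e))))  →  pair(s(s(s(a))), s(s(pair(a, e))))   [R4 at 2.1.1.1]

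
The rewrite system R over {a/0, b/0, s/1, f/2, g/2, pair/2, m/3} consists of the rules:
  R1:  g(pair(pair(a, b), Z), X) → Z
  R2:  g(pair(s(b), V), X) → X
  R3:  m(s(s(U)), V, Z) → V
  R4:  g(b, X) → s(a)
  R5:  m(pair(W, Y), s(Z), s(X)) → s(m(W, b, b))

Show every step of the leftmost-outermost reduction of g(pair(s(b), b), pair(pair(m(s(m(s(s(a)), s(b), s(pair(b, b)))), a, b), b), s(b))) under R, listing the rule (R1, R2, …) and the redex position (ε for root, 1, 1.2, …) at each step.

pair(pair(a, b), s(b))

1. g(pair(s(b), b), pair(pair(m(s(m(s(s(a)), s(b), s(pair(b, b)))), a, b), b), s(b)))  →  pair(pair(m(s(m(s(s(a)), s(b), s(pair(b, b)))), a, b), b), s(b))   [R2 at ε]
2. pair(pair(m(s(m(s(s(a)), s(b), s(pair(b, b)))), a, b), b), s(b))  →  pair(pair(m(s(s(b)), a, b), b), s(b))   [R3 at 1.1.1.1]
3. pair(pair(m(s(s(b)), a, b), b), s(b))  →  pair(pair(a, b), s(b))   [R3 at 1.1]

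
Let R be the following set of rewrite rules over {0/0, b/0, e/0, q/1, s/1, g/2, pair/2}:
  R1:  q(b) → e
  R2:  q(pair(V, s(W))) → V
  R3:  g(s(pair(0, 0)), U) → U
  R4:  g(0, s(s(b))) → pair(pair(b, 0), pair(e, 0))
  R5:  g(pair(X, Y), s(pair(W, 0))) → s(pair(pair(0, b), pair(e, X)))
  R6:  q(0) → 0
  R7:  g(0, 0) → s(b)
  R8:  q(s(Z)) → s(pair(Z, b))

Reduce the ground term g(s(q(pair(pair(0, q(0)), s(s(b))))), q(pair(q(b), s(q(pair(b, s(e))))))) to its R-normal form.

e

1. g(s(q(pair(pair(0, q(0)), s(s(b))))), q(pair(q(b), s(q(pair(b, s(e)))))))  →  g(s(pair(0, q(0))), q(pair(q(b), s(q(pair(b, s(e)))))))   [R2 at 1.1]
2. g(s(pair(0, q(0))), q(pair(q(b), s(q(pair(b, s(e)))))))  →  g(s(pair(0, 0)), q(pair(q(b), s(q(pair(b, s(e)))))))   [R6 at 1.1.2]
3. g(s(pair(0, 0)), q(pair(q(b), s(q(pair(b, s(e)))))))  →  q(pair(q(b), s(q(pair(b, s(e))))))   [R3 at ε]
4. q(pair(q(b), s(q(pair(b, s(e))))))  →  q(b)   [R2 at ε]
5. q(b)  →  e   [R1 at ε]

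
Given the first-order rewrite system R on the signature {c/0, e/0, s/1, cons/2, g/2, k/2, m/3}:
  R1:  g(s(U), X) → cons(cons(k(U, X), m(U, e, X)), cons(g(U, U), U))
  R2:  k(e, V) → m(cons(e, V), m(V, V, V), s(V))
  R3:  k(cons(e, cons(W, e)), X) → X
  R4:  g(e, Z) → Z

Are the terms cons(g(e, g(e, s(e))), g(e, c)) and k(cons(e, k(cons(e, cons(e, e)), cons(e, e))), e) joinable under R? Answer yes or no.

no — NF(t₁) = cons(s(e), c), NF(t₂) = e

Reduce t₁ = cons(g(e, g(e, s(e))), g(e, c)):
1. cons(g(e, g(e, s(e))), g(e, c))  →  cons(g(e, s(e)), g(e, c))   [R4 at 1]
2. cons(g(e, s(e)), g(e, c))  →  cons(s(e), g(e, c))   [R4 at 1]
3. cons(s(e), g(e, c))  →  cons(s(e), c)   [R4 at 2]

Reduce t₂ = k(cons(e, k(cons(e, cons(e, e)), cons(e, e))), e):
1. k(cons(e, k(cons(e, cons(e, e)), cons(e, e))), e)  →  k(cons(e, cons(e, e)), e)   [R3 at 1.2]
2. k(cons(e, cons(e, e)), e)  →  e   [R3 at ε]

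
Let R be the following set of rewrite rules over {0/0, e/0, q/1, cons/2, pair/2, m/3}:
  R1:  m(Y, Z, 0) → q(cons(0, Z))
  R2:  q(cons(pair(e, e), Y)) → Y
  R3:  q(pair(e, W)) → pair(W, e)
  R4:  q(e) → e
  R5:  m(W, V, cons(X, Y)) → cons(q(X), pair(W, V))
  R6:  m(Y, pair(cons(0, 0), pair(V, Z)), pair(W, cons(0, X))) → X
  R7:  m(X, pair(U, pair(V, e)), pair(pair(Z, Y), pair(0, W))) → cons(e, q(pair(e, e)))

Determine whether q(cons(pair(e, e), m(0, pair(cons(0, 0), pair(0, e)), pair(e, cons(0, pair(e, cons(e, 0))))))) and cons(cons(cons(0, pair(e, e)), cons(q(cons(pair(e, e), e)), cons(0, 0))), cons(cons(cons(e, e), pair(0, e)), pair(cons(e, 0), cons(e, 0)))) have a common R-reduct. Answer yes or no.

no — NF(t₁) = pair(e, cons(e, 0)), NF(t₂) = cons(cons(cons(0, pair(e, e)), cons(e, cons(0, 0))), cons(cons(cons(e, e), pair(0, e)), pair(cons(e, 0), cons(e, 0))))

Reduce t₁ = q(cons(pair(e, e), m(0, pair(cons(0, 0), pair(0, e)), pair(e, cons(0, pair(e, cons(e, 0))))))):
1. q(cons(pair(e, e), m(0, pair(cons(0, 0), pair(0, e)), pair(e, cons(0, pair(e, cons(e, 0)))))))  →  m(0, pair(cons(0, 0), pair(0, e)), pair(e, cons(0, pair(e, cons(e, 0)))))   [R2 at ε]
2. m(0, pair(cons(0, 0), pair(0, e)), pair(e, cons(0, pair(e, cons(e, 0)))))  →  pair(e, cons(e, 0))   [R6 at ε]

Reduce t₂ = cons(cons(cons(0, pair(e, e)), cons(q(cons(pair(e, e), e)), cons(0, 0))), cons(cons(cons(e, e), pair(0, e)), pair(cons(e, 0), cons(e, 0)))):
1. cons(cons(cons(0, pair(e, e)), cons(q(cons(pair(e, e), e)), cons(0, 0))), cons(cons(cons(e, e), pair(0, e)), pair(cons(e, 0), cons(e, 0))))  →  cons(cons(cons(0, pair(e, e)), cons(e, cons(0, 0))), cons(cons(cons(e, e), pair(0, e)), pair(cons(e, 0), cons(e, 0))))   [R2 at 1.2.1]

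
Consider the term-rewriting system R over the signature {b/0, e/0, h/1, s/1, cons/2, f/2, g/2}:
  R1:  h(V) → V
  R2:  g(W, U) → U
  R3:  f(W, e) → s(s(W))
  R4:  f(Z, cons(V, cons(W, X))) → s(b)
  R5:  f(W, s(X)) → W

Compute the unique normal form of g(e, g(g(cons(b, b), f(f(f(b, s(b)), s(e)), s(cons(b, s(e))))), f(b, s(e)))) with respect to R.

b

1. g(e, g(g(cons(b, b), f(f(f(b, s(b)), s(e)), s(cons(b, s(e))))), f(b, s(e))))  →  g(g(cons(b, b), f(f(f(b, s(b)), s(e)), s(cons(b, s(e))))), f(b, s(e)))   [R2 at ε]
2. g(g(cons(b, b), f(f(f(b, s(b)), s(e)), s(cons(b, s(e))))), f(b, s(e)))  →  f(b, s(e))   [R2 at ε]
3. f(b, s(e))  →  b   [R5 at ε]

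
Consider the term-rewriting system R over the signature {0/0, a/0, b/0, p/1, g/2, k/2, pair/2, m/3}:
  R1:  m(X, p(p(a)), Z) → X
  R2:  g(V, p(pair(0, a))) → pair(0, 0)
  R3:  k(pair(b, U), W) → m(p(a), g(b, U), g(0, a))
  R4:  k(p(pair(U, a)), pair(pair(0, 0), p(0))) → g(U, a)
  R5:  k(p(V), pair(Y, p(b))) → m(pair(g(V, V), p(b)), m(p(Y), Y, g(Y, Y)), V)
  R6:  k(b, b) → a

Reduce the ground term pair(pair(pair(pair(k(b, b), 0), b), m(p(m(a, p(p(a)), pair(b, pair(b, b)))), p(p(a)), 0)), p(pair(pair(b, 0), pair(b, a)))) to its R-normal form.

pair(pair(pair(pair(a, 0), b), p(a)), p(pair(pair(b, 0), pair(b, a))))

1. pair(pair(pair(pair(k(b, b), 0), b), m(p(m(a, p(p(a)), pair(b, pair(b, b)))), p(p(a)), 0)), p(pair(pair(b, 0), pair(b, a))))  →  pair(pair(pair(pair(a, 0), b), m(p(m(a, p(p(a)), pair(b, pair(b, b)))), p(p(a)), 0)), p(pair(pair(b, 0), pair(b, a))))   [R6 at 1.1.1.1]
2. pair(pair(pair(pair(a, 0), b), m(p(m(a, p(p(a)), pair(b, pair(b, b)))), p(p(a)), 0)), p(pair(pair(b, 0), pair(b, a))))  →  pair(pair(pair(pair(a, 0), b), p(m(a, p(p(a)), pair(b, pair(b, b))))), p(pair(pair(b, 0), pair(b, a))))   [R1 at 1.2]
3. pair(pair(pair(pair(a, 0), b), p(m(a, p(p(a)), pair(b, pair(b, b))))), p(pair(pair(b, 0), pair(b, a))))  →  pair(pair(pair(pair(a, 0), b), p(a)), p(pair(pair(b, 0), pair(b, a))))   [R1 at 1.2.1]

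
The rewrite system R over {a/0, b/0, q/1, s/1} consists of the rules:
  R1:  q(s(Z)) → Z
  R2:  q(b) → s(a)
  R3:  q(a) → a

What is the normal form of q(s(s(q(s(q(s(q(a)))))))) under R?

s(a)

1. q(s(s(q(s(q(s(q(a))))))))  →  s(q(s(q(s(q(a))))))   [R1 at ε]
2. s(q(s(q(s(q(a))))))  →  s(q(s(q(a))))   [R1 at 1]
3. s(q(s(q(a))))  →  s(q(a))   [R1 at 1]
4. s(q(a))  →  s(a)   [R3 at 1]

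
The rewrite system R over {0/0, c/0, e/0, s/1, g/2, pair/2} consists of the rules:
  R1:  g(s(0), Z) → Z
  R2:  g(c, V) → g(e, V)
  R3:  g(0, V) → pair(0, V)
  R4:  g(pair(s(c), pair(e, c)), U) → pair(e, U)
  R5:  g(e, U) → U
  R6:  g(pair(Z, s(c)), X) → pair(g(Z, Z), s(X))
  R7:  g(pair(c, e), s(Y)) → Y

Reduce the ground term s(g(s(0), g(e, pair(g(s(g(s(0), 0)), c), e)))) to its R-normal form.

s(pair(c, e))

1. s(g(s(0), g(e, pair(g(s(g(s(0), 0)), c), e))))  →  s(g(e, pair(g(s(g(s(0), 0)), c), e)))   [R1 at 1]
2. s(g(e, pair(g(s(g(s(0), 0)), c), e)))  →  s(pair(g(s(g(s(0), 0)), c), e))   [R5 at 1]
3. s(pair(g(s(g(s(0), 0)), c), e))  →  s(pair(g(s(0), c), e))   [R1 at 1.1.1.1]
4. s(pair(g(s(0), c), e))  →  s(pair(c, e))   [R1 at 1.1]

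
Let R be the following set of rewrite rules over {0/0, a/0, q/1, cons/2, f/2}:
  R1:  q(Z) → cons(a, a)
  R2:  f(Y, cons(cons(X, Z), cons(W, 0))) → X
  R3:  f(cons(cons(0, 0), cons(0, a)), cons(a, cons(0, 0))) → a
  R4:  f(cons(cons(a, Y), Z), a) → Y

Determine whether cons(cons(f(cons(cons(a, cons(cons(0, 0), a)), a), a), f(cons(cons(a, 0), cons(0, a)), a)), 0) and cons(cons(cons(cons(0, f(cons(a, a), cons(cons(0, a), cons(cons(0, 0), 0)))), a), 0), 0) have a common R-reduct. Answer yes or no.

Reduce t₁ = cons(cons(f(cons(cons(a, cons(cons(0, 0), a)), a), a), f(cons(cons(a, 0), cons(0, a)), a)), 0):
1. cons(cons(f(cons(cons(a, cons(cons(0, 0), a)), a), a), f(cons(cons(a, 0), cons(0, a)), a)), 0)  →  cons(cons(cons(cons(0, 0), a), f(cons(cons(a, 0), cons(0, a)), a)), 0)   [R4 at 1.1]
2. cons(cons(cons(cons(0, 0), a), f(cons(cons(a, 0), cons(0, a)), a)), 0)  →  cons(cons(cons(cons(0, 0), a), 0), 0)   [R4 at 1.2]

Reduce t₂ = cons(cons(cons(cons(0, f(cons(a, a), cons(cons(0, a), cons(cons(0, 0), 0)))), a), 0), 0):
1. cons(cons(cons(cons(0, f(cons(a, a), cons(cons(0, a), cons(cons(0, 0), 0)))), a), 0), 0)  →  cons(cons(cons(cons(0, 0), a), 0), 0)   [R2 at 1.1.1.2]

yes — NF(t₁) = cons(cons(cons(cons(0, 0), a), 0), 0), NF(t₂) = cons(cons(cons(cons(0, 0), a), 0), 0)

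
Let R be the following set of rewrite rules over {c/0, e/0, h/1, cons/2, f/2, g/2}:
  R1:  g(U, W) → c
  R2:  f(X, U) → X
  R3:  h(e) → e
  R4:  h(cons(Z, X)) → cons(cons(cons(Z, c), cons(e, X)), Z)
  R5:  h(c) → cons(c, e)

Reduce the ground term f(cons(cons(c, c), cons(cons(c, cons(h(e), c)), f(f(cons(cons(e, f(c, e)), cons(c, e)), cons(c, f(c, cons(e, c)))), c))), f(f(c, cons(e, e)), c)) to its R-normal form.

cons(cons(c, c), cons(cons(c, cons(e, c)), cons(cons(e, c), cons(c, e))))

1. f(cons(cons(c, c), cons(cons(c, cons(h(e), c)), f(f(cons(cons(e, f(c, e)), cons(c, e)), cons(c, f(c, cons(e, c)))), c))), f(f(c, cons(e, e)), c))  →  cons(cons(c, c), cons(cons(c, cons(h(e), c)), f(f(cons(cons(e, f(c, e)), cons(c, e)), cons(c, f(c, cons(e, c)))), c)))   [R2 at ε]
2. cons(cons(c, c), cons(cons(c, cons(h(e), c)), f(f(cons(cons(e, f(c, e)), cons(c, e)), cons(c, f(c, cons(e, c)))), c)))  →  cons(cons(c, c), cons(cons(c, cons(e, c)), f(f(cons(cons(e, f(c, e)), cons(c, e)), cons(c, f(c, cons(e, c)))), c)))   [R3 at 2.1.2.1]
3. cons(cons(c, c), cons(cons(c, cons(e, c)), f(f(cons(cons(e, f(c, e)), cons(c, e)), cons(c, f(c, cons(e, c)))), c)))  →  cons(cons(c, c), cons(cons(c, cons(e, c)), f(cons(cons(e, f(c, e)), cons(c, e)), cons(c, f(c, cons(e, c))))))   [R2 at 2.2]
4. cons(cons(c, c), cons(cons(c, cons(e, c)), f(cons(cons(e, f(c, e)), cons(c, e)), cons(c, f(c, cons(e, c))))))  →  cons(cons(c, c), cons(cons(c, cons(e, c)), cons(cons(e, f(c, e)), cons(c, e))))   [R2 at 2.2]
5. cons(cons(c, c), cons(cons(c, cons(e, c)), cons(cons(e, f(c, e)), cons(c, e))))  →  cons(cons(c, c), cons(cons(c, cons(e, c)), cons(cons(e, c), cons(c, e))))   [R2 at 2.2.1.2]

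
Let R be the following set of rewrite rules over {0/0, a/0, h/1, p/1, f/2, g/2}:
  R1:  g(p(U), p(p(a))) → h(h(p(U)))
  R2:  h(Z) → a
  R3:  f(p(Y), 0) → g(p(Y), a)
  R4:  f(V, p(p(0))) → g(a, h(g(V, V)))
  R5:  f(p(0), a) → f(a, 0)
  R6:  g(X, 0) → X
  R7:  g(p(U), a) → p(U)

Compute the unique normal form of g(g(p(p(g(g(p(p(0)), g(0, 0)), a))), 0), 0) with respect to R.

1. g(g(p(p(g(g(p(p(0)), g(0, 0)), a))), 0), 0)  →  g(p(p(g(g(p(p(0)), g(0, 0)), a))), 0)   [R6 at ε]
2. g(p(p(g(g(p(p(0)), g(0, 0)), a))), 0)  →  p(p(g(g(p(p(0)), g(0, 0)), a)))   [R6 at ε]
3. p(p(g(g(p(p(0)), g(0, 0)), a)))  →  p(p(g(g(p(p(0)), 0), a)))   [R6 at 1.1.1.2]
4. p(p(g(g(p(p(0)), 0), a)))  →  p(p(g(p(p(0)), a)))   [R6 at 1.1.1]
5. p(p(g(p(p(0)), a)))  →  p(p(p(p(0))))   [R7 at 1.1]

p(p(p(p(0))))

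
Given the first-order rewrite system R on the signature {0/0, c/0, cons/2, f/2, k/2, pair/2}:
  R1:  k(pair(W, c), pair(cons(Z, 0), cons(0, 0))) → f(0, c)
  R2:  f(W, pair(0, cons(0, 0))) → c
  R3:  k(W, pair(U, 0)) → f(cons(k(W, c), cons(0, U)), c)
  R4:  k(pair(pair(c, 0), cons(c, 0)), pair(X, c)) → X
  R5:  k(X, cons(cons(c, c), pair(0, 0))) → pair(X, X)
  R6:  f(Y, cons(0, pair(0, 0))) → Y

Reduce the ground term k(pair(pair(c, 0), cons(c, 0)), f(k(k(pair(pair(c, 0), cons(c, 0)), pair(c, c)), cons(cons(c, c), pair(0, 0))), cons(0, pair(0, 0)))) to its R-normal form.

c

1. k(pair(pair(c, 0), cons(c, 0)), f(k(k(pair(pair(c, 0), cons(c, 0)), pair(c, c)), cons(cons(c, c), pair(0, 0))), cons(0, pair(0, 0))))  →  k(pair(pair(c, 0), cons(c, 0)), k(k(pair(pair(c, 0), cons(c, 0)), pair(c, c)), cons(cons(c, c), pair(0, 0))))   [R6 at 2]
2. k(pair(pair(c, 0), cons(c, 0)), k(k(pair(pair(c, 0), cons(c, 0)), pair(c, c)), cons(cons(c, c), pair(0, 0))))  →  k(pair(pair(c, 0), cons(c, 0)), pair(k(pair(pair(c, 0), cons(c, 0)), pair(c, c)), k(pair(pair(c, 0), cons(c, 0)), pair(c, c))))   [R5 at 2]
3. k(pair(pair(c, 0), cons(c, 0)), pair(k(pair(pair(c, 0), cons(c, 0)), pair(c, c)), k(pair(pair(c, 0), cons(c, 0)), pair(c, c))))  →  k(pair(pair(c, 0), cons(c, 0)), pair(c, k(pair(pair(c, 0), cons(c, 0)), pair(c, c))))   [R4 at 2.1]
4. k(pair(pair(c, 0), cons(c, 0)), pair(c, k(pair(pair(c, 0), cons(c, 0)), pair(c, c))))  →  k(pair(pair(c, 0), cons(c, 0)), pair(c, c))   [R4 at 2.2]
5. k(pair(pair(c, 0), cons(c, 0)), pair(c, c))  →  c   [R4 at ε]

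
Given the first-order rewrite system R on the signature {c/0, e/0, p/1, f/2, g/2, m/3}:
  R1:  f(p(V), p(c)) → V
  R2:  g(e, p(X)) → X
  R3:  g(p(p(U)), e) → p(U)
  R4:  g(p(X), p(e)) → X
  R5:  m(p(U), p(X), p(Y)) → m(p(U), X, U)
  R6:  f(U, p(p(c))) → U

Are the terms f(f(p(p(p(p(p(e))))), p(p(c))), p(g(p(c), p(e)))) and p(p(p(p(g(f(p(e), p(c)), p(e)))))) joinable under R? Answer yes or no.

yes — NF(t₁) = p(p(p(p(e)))), NF(t₂) = p(p(p(p(e))))

Reduce t₁ = f(f(p(p(p(p(p(e))))), p(p(c))), p(g(p(c), p(e)))):
1. f(f(p(p(p(p(p(e))))), p(p(c))), p(g(p(c), p(e))))  →  f(p(p(p(p(p(e))))), p(g(p(c), p(e))))   [R6 at 1]
2. f(p(p(p(p(p(e))))), p(g(p(c), p(e))))  →  f(p(p(p(p(p(e))))), p(c))   [R4 at 2.1]
3. f(p(p(p(p(p(e))))), p(c))  →  p(p(p(p(e))))   [R1 at ε]

Reduce t₂ = p(p(p(p(g(f(p(e), p(c)), p(e)))))):
1. p(p(p(p(g(f(p(e), p(c)), p(e))))))  →  p(p(p(p(g(e, p(e))))))   [R1 at 1.1.1.1.1]
2. p(p(p(p(g(e, p(e))))))  →  p(p(p(p(e))))   [R2 at 1.1.1.1]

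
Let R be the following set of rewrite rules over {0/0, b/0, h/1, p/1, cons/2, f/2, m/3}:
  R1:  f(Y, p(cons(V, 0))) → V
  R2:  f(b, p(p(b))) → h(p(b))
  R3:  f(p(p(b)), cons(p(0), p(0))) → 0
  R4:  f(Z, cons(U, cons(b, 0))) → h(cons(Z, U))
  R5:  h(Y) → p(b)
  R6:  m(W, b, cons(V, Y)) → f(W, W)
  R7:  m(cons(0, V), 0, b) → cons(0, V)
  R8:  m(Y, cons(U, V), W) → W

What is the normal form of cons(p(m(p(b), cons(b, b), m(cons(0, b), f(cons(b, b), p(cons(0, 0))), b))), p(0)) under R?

1. cons(p(m(p(b), cons(b, b), m(cons(0, b), f(cons(b, b), p(cons(0, 0))), b))), p(0))  →  cons(p(m(cons(0, b), f(cons(b, b), p(cons(0, 0))), b)), p(0))   [R8 at 1.1]
2. cons(p(m(cons(0, b), f(cons(b, b), p(cons(0, 0))), b)), p(0))  →  cons(p(m(cons(0, b), 0, b)), p(0))   [R1 at 1.1.2]
3. cons(p(m(cons(0, b), 0, b)), p(0))  →  cons(p(cons(0, b)), p(0))   [R7 at 1.1]

cons(p(cons(0, b)), p(0))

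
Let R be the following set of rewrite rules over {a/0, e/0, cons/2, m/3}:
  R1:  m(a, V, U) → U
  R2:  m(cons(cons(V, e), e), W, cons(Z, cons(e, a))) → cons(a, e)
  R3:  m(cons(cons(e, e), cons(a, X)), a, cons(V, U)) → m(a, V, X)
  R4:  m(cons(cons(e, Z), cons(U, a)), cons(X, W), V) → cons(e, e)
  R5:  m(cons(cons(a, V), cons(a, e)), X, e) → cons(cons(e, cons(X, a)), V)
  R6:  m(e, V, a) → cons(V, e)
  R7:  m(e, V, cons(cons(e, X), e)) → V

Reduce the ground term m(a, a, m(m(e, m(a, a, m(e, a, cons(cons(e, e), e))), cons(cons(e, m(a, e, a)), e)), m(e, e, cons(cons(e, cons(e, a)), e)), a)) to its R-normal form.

a

1. m(a, a, m(m(e, m(a, a, m(e, a, cons(cons(e, e), e))), cons(cons(e, m(a, e, a)), e)), m(e, e, cons(cons(e, cons(e, a)), e)), a))  →  m(m(e, m(a, a, m(e, a, cons(cons(e, e), e))), cons(cons(e, m(a, e, a)), e)), m(e, e, cons(cons(e, cons(e, a)), e)), a)   [R1 at ε]
2. m(m(e, m(a, a, m(e, a, cons(cons(e, e), e))), cons(cons(e, m(a, e, a)), e)), m(e, e, cons(cons(e, cons(e, a)), e)), a)  →  m(m(a, a, m(e, a, cons(cons(e, e), e))), m(e, e, cons(cons(e, cons(e, a)), e)), a)   [R7 at 1]
3. m(m(a, a, m(e, a, cons(cons(e, e), e))), m(e, e, cons(cons(e, cons(e, a)), e)), a)  →  m(m(e, a, cons(cons(e, e), e)), m(e, e, cons(cons(e, cons(e, a)), e)), a)   [R1 at 1]
4. m(m(e, a, cons(cons(e, e), e)), m(e, e, cons(cons(e, cons(e, a)), e)), a)  →  m(a, m(e, e, cons(cons(e, cons(e, a)), e)), a)   [R7 at 1]
5. m(a, m(e, e, cons(cons(e, cons(e, a)), e)), a)  →  a   [R1 at ε]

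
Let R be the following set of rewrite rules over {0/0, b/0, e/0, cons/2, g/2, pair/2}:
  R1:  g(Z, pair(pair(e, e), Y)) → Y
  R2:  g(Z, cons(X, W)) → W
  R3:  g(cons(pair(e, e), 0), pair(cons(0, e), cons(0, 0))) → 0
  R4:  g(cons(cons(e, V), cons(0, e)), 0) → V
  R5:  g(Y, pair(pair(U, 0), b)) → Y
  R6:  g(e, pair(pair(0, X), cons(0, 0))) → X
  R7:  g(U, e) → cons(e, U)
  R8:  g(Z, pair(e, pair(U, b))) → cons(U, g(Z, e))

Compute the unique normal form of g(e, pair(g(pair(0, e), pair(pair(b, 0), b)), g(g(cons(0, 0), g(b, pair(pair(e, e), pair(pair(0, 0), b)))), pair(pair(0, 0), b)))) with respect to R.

1. g(e, pair(g(pair(0, e), pair(pair(b, 0), b)), g(g(cons(0, 0), g(b, pair(pair(e, e), pair(pair(0, 0), b)))), pair(pair(0, 0), b))))  →  g(e, pair(pair(0, e), g(g(cons(0, 0), g(b, pair(pair(e, e), pair(pair(0, 0), b)))), pair(pair(0, 0), b))))   [R5 at 2.1]
2. g(e, pair(pair(0, e), g(g(cons(0, 0), g(b, pair(pair(e, e), pair(pair(0, 0), b)))), pair(pair(0, 0), b))))  →  g(e, pair(pair(0, e), g(cons(0, 0), g(b, pair(pair(e, e), pair(pair(0, 0), b))))))   [R5 at 2.2]
3. g(e, pair(pair(0, e), g(cons(0, 0), g(b, pair(pair(e, e), pair(pair(0, 0), b))))))  →  g(e, pair(pair(0, e), g(cons(0, 0), pair(pair(0, 0), b))))   [R1 at 2.2.2]
4. g(e, pair(pair(0, e), g(cons(0, 0), pair(pair(0, 0), b))))  →  g(e, pair(pair(0, e), cons(0, 0)))   [R5 at 2.2]
5. g(e, pair(pair(0, e), cons(0, 0)))  →  e   [R6 at ε]

e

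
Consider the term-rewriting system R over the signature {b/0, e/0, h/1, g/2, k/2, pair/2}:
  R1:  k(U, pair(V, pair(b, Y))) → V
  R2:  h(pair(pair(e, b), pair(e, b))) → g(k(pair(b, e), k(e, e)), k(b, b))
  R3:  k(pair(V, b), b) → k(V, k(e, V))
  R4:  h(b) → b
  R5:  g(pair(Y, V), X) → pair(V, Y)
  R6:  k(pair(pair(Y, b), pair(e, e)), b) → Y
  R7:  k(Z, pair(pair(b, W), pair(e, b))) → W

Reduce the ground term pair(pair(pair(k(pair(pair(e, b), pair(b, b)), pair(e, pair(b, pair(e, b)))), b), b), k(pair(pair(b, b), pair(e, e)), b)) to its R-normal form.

1. pair(pair(pair(k(pair(pair(e, b), pair(b, b)), pair(e, pair(b, pair(e, b)))), b), b), k(pair(pair(b, b), pair(e, e)), b))  →  pair(pair(pair(e, b), b), k(pair(pair(b, b), pair(e, e)), b))   [R1 at 1.1.1]
2. pair(pair(pair(e, b), b), k(pair(pair(b, b), pair(e, e)), b))  →  pair(pair(pair(e, b), b), b)   [R6 at 2]

pair(pair(pair(e, b), b), b)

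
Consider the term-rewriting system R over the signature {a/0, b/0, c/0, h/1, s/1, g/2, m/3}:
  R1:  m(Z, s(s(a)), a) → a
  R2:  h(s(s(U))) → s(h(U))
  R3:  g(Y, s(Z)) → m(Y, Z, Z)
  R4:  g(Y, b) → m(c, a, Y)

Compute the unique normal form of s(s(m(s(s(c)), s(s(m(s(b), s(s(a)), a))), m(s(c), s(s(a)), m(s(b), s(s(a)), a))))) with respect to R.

s(s(a))

1. s(s(m(s(s(c)), s(s(m(s(b), s(s(a)), a))), m(s(c), s(s(a)), m(s(b), s(s(a)), a)))))  →  s(s(m(s(s(c)), s(s(a)), m(s(c), s(s(a)), m(s(b), s(s(a)), a)))))   [R1 at 1.1.2.1.1]
2. s(s(m(s(s(c)), s(s(a)), m(s(c), s(s(a)), m(s(b), s(s(a)), a)))))  →  s(s(m(s(s(c)), s(s(a)), m(s(c), s(s(a)), a))))   [R1 at 1.1.3.3]
3. s(s(m(s(s(c)), s(s(a)), m(s(c), s(s(a)), a))))  →  s(s(m(s(s(c)), s(s(a)), a)))   [R1 at 1.1.3]
4. s(s(m(s(s(c)), s(s(a)), a)))  →  s(s(a))   [R1 at 1.1]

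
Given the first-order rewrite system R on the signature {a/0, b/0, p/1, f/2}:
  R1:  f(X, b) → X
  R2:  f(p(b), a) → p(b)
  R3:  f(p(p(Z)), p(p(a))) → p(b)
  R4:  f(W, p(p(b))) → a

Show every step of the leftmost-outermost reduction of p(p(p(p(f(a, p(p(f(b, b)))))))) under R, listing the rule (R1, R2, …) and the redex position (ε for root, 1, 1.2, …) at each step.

1. p(p(p(p(f(a, p(p(f(b, b))))))))  →  p(p(p(p(f(a, p(p(b)))))))   [R1 at 1.1.1.1.2.1.1]
2. p(p(p(p(f(a, p(p(b)))))))  →  p(p(p(p(a))))   [R4 at 1.1.1.1]

p(p(p(p(a))))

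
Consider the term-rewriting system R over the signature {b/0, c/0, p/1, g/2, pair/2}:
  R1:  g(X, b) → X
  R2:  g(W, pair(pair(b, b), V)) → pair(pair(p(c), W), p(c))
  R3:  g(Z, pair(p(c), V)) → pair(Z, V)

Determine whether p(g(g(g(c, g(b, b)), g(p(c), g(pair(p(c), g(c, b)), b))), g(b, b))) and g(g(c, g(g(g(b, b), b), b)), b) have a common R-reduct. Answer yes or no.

Reduce t₁ = p(g(g(g(c, g(b, b)), g(p(c), g(pair(p(c), g(c, b)), b))), g(b, b))):
1. p(g(g(g(c, g(b, b)), g(p(c), g(pair(p(c), g(c, b)), b))), g(b, b)))  →  p(g(g(g(c, b), g(p(c), g(pair(p(c), g(c, b)), b))), g(b, b)))   [R1 at 1.1.1.2]
2. p(g(g(g(c, b), g(p(c), g(pair(p(c), g(c, b)), b))), g(b, b)))  →  p(g(g(c, g(p(c), g(pair(p(c), g(c, b)), b))), g(b, b)))   [R1 at 1.1.1]
3. p(g(g(c, g(p(c), g(pair(p(c), g(c, b)), b))), g(b, b)))  →  p(g(g(c, g(p(c), pair(p(c), g(c, b)))), g(b, b)))   [R1 at 1.1.2.2]
4. p(g(g(c, g(p(c), pair(p(c), g(c, b)))), g(b, b)))  →  p(g(g(c, pair(p(c), g(c, b))), g(b, b)))   [R3 at 1.1.2]
5. p(g(g(c, pair(p(c), g(c, b))), g(b, b)))  →  p(g(pair(c, g(c, b)), g(b, b)))   [R3 at 1.1]
6. p(g(pair(c, g(c, b)), g(b, b)))  →  p(g(pair(c, c), g(b, b)))   [R1 at 1.1.2]
7. p(g(pair(c, c), g(b, b)))  →  p(g(pair(c, c), b))   [R1 at 1.2]
8. p(g(pair(c, c), b))  →  p(pair(c, c))   [R1 at 1]

Reduce t₂ = g(g(c, g(g(g(b, b), b), b)), b):
1. g(g(c, g(g(g(b, b), b), b)), b)  →  g(c, g(g(g(b, b), b), b))   [R1 at ε]
2. g(c, g(g(g(b, b), b), b))  →  g(c, g(g(b, b), b))   [R1 at 2]
3. g(c, g(g(b, b), b))  →  g(c, g(b, b))   [R1 at 2]
4. g(c, g(b, b))  →  g(c, b)   [R1 at 2]
5. g(c, b)  →  c   [R1 at ε]

no — NF(t₁) = p(pair(c, c)), NF(t₂) = c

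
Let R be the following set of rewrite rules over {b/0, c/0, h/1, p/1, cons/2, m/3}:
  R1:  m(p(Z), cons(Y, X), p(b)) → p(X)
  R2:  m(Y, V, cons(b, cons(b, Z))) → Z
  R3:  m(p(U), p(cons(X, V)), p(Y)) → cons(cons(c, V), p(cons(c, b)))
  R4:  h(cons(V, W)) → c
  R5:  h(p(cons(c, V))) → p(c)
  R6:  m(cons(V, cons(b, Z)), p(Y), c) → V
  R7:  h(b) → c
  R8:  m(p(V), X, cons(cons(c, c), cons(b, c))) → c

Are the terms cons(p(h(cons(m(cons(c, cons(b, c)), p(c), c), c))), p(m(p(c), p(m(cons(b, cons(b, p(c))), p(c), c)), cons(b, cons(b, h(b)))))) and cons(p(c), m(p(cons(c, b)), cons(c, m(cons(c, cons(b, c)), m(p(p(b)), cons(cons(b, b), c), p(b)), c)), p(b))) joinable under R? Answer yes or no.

yes — NF(t₁) = cons(p(c), p(c)), NF(t₂) = cons(p(c), p(c))

Reduce t₁ = cons(p(h(cons(m(cons(c, cons(b, c)), p(c), c), c))), p(m(p(c), p(m(cons(b, cons(b, p(c))), p(c), c)), cons(b, cons(b, h(b)))))):
1. cons(p(h(cons(m(cons(c, cons(b, c)), p(c), c), c))), p(m(p(c), p(m(cons(b, cons(b, p(c))), p(c), c)), cons(b, cons(b, h(b))))))  →  cons(p(c), p(m(p(c), p(m(cons(b, cons(b, p(c))), p(c), c)), cons(b, cons(b, h(b))))))   [R4 at 1.1]
2. cons(p(c), p(m(p(c), p(m(cons(b, cons(b, p(c))), p(c), c)), cons(b, cons(b, h(b))))))  →  cons(p(c), p(h(b)))   [R2 at 2.1]
3. cons(p(c), p(h(b)))  →  cons(p(c), p(c))   [R7 at 2.1]

Reduce t₂ = cons(p(c), m(p(cons(c, b)), cons(c, m(cons(c, cons(b, c)), m(p(p(b)), cons(cons(b, b), c), p(b)), c)), p(b))):
1. cons(p(c), m(p(cons(c, b)), cons(c, m(cons(c, cons(b, c)), m(p(p(b)), cons(cons(b, b), c), p(b)), c)), p(b)))  →  cons(p(c), p(m(cons(c, cons(b, c)), m(p(p(b)), cons(cons(b, b), c), p(b)), c)))   [R1 at 2]
2. cons(p(c), p(m(cons(c, cons(b, c)), m(p(p(b)), cons(cons(b, b), c), p(b)), c)))  →  cons(p(c), p(m(cons(c, cons(b, c)), p(c), c)))   [R1 at 2.1.2]
3. cons(p(c), p(m(cons(c, cons(b, c)), p(c), c)))  →  cons(p(c), p(c))   [R6 at 2.1]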